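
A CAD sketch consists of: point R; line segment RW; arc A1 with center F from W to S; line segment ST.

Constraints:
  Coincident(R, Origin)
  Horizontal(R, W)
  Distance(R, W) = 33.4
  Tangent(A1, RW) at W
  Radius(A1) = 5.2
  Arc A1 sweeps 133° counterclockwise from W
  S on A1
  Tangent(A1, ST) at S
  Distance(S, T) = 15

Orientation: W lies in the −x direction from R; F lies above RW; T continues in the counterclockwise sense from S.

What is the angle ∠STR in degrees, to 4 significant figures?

20.66°

On A1, W sits at bearing -90° from F; a 133° counterclockwise sweep puts S at bearing 43°, so S = F + 5.2·(cos 43°, sin 43°) = (-29.60, 8.746). Since A1 is tangent to ST there, FS ⟂ ST, so ST runs along (−sin 43°, cos 43°); with |ST| = 15.0, T = (-39.83, 19.72). Then cos ∠STR = TS·TR / (|TS||TR|), giving 20.66°.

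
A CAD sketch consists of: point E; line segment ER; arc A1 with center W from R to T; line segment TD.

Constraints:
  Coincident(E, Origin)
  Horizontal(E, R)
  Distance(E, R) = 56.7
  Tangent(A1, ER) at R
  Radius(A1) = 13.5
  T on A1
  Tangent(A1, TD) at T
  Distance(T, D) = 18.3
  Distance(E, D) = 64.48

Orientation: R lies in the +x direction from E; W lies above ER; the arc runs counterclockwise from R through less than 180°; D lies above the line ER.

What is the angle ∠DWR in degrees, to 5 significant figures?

171.88°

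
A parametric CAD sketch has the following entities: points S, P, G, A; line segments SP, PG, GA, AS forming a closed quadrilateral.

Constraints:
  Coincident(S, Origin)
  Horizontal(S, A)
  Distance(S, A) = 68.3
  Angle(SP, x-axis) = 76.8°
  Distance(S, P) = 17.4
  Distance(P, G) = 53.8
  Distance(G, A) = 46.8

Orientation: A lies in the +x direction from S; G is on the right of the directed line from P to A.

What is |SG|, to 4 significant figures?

43.07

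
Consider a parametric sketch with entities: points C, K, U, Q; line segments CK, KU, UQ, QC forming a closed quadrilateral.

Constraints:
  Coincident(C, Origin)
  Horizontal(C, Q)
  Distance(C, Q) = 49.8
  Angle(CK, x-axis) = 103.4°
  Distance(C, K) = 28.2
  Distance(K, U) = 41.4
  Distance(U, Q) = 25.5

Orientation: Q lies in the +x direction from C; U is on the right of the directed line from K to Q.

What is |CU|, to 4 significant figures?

24.30

Checks: |KU| = 41.40 ✓; |UQ| = 25.50 ✓.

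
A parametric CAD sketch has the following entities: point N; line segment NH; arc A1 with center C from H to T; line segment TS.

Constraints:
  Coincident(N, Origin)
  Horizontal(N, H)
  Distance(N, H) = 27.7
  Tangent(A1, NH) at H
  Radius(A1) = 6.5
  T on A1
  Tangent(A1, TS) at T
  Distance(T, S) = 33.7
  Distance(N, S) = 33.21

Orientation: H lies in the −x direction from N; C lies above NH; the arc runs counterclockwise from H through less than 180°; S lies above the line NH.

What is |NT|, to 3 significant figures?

22.3

Checks: ∠(CH, HN) = 90.00° ✓; |CT| = 6.500 ✓; ∠(CT, TS) = 90.00° ✓; |TS| = 33.70 ✓; |NS| = 33.21 ✓.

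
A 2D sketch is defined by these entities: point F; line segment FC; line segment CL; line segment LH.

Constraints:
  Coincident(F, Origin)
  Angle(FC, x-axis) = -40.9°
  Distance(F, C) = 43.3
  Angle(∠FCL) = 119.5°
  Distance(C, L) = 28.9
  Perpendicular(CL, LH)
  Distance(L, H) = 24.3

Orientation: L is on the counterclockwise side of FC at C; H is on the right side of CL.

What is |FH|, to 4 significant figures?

79.78

∠FCL = 119.5°, so CL runs at -40.9° + (180° − 119.5°) = 19.60° from the x-axis; with |CL| = 28.9, L = C + 28.9·(cos 19.60°, sin 19.60°) = (59.95, -18.66). The perpendicularity gives LH at right angles to CL; with |LH| = 24.3 on the right of CL, H = L + 24.3·(0.3355, -0.9421) = (68.11, -41.55). Then |FH| = |H − F| = 79.78.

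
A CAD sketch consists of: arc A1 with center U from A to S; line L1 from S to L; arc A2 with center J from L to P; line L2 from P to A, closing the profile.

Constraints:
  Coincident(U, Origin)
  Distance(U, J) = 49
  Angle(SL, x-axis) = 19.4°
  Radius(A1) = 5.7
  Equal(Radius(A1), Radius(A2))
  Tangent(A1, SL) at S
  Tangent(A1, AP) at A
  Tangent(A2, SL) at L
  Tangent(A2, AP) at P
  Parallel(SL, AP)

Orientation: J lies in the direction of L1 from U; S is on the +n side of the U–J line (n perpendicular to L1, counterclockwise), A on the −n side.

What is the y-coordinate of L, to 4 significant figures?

21.65

Tangency of A1 to both parallel lines with radius 5.7 puts S and A at U ± 5.7·n: S = (-1.893, 5.376), A = (1.893, -5.376). Equal radii place L and P the same way about J: L = J + 5.7·n = (44.32, 21.65), P = J − 5.7·n = (48.11, 10.90). So L.y = 21.65.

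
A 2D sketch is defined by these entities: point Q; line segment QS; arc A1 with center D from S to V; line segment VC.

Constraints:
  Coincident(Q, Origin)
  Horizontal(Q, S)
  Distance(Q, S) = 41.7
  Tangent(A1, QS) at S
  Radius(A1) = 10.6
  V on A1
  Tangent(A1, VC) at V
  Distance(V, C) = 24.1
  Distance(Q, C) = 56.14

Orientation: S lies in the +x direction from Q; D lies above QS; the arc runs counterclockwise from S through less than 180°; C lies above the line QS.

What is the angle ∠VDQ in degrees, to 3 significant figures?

172°

Q is at the origin; Q and S share the same y with |QS| = 41.7 and S on the +x side, so S = (41.7, 0.00). A1 meets QS tangentially, so DS is at right angles to QS, so D = S + (0, 10.6) = (41.7, 10.6). Since DV ⟂ VC (tangency), |DC| = √(10.6² + 24.1²) = 26.3 regardless of where V sits on A1. So C lies on both circle(Q, 56.14) and circle(D, 26.3); the above-QS intersection is C = (42.3, 36.9). V is the foot of the tangent from C: V = (51.5, 14.6).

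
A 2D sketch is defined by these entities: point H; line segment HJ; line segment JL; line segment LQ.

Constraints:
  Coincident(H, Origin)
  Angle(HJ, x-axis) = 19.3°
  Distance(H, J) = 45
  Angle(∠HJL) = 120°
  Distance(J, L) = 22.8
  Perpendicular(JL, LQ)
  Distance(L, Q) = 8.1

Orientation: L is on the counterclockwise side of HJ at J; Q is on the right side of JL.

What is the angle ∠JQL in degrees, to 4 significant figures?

70.44°

H is at the origin; HJ runs at 19.3° with length 45.0, so J = 45.0·(cos 19.3°, sin 19.3°) = (42.47, 14.87). ∠HJL = 120.0°, so JL runs at 19.3° + (180° − 120.0°) = 79.30° from the x-axis; with |JL| = 22.8, L = J + 22.8·(cos 79.30°, sin 79.30°) = (46.70, 37.28). JL is perpendicular to LQ; with |LQ| = 8.1 on the right of JL, Q = L + 8.1·(0.9826, -0.1857) = (54.66, 35.77). Then cos ∠JQL = QJ·QL / (|QJ||QL|), giving 70.44°.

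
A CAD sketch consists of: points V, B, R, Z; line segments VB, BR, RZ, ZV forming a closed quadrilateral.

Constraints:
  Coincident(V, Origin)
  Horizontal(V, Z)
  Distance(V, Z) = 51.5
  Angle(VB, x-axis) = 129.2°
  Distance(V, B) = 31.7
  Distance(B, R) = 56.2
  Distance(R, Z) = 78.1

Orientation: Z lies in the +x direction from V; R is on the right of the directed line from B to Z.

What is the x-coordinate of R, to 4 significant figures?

-19.91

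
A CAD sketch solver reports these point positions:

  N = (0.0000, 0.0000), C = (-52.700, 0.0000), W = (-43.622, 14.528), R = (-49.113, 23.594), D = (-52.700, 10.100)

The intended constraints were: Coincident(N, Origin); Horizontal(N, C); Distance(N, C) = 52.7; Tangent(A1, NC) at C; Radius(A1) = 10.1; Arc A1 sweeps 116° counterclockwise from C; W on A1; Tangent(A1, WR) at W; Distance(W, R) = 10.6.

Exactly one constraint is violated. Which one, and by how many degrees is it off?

Tangent(A1, WR) at W — off by 5.20°.

N = (0.00, 0.00) ✓; N.y = 0.00, C.y = 0.00 ✓; |NC| = 52.70 ✓; ∠(DC, CN) = 90.00° ✓; |DC| = 10.10 ✓; bearing(D→W) − bearing(D→C) = 116.0° ✓; |DW| = 10.10 ✓; ∠(DW, WR) = 84.80° ✗; |WR| = 10.60 ✓.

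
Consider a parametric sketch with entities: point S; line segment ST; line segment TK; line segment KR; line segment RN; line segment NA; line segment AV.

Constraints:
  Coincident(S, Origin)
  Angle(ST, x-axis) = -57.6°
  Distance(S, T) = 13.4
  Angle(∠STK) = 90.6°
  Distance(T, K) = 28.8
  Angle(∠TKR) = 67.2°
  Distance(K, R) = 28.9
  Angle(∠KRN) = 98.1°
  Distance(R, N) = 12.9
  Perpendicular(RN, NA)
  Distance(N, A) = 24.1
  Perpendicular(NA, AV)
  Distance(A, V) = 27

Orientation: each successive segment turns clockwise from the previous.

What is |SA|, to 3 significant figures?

17.5

∠KRN = 98.1° gives RN at 18.3° from the x-axis; with |RN| = 12.9, N = (-9.84, 5.49). RN ⟂ NA, so NA runs at -71.7°; with |NA| = 24.1, A = (-2.28, -17.4). Then |SA| = |A − S| = 17.5.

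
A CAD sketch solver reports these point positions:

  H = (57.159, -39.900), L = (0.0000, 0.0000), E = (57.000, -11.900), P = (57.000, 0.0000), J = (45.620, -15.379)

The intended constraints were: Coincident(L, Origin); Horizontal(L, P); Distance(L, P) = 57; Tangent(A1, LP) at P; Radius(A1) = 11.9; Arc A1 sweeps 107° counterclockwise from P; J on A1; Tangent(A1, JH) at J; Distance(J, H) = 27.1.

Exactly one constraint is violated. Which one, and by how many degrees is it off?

Tangent(A1, JH) at J — off by 8.20°.

L = (0.00, 0.00) ✓; L.y = 0.00, P.y = 0.00 ✓; |LP| = 57.00 ✓; ∠(EP, PL) = 90.00° ✓; |EP| = 11.90 ✓; bearing(E→J) − bearing(E→P) = 107.0° ✓; |EJ| = 11.90 ✓; ∠(EJ, JH) = 81.80° ✗; |JH| = 27.10 ✓.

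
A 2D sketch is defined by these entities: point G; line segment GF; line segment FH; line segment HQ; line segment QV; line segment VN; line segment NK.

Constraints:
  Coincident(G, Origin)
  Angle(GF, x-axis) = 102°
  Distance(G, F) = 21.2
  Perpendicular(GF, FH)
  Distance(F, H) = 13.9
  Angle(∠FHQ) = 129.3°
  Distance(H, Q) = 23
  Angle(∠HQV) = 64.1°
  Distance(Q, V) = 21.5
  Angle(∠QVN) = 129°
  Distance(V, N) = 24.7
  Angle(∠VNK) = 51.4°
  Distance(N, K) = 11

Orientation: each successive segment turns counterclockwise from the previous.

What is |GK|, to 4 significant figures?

16.17

G is at the origin; GF runs at 102.0° with length 21.2, so F = (-4.408, 20.74). GF is perpendicular to FH, so FH runs at -168.0°; with |FH| = 13.9, H = (-18.00, 17.85). ∠FHQ = 129.3° gives HQ at -117.3° from the x-axis; with |HQ| = 23.0, Q = (-28.55, -2.591). ∠HQV = 64.1° gives QV at -1.400° from the x-axis; with |QV| = 21.5, V = (-7.059, -3.117). ∠QVN = 129.0° gives VN at 49.60° from the x-axis; with |VN| = 24.7, N = (8.949, 15.69). ∠VNK = 51.4° gives NK at 178.2° from the x-axis; with |NK| = 11.0, K = (-2.045, 16.04). Then |GK| = |K − G| = 16.17.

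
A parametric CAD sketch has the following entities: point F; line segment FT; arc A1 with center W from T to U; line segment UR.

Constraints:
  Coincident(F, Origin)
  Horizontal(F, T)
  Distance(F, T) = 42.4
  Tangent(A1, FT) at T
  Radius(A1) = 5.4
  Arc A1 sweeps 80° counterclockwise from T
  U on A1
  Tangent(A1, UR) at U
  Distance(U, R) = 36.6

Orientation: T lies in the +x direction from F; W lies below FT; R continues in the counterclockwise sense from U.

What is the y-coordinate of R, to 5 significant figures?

-40.506

On A1, T sits at bearing 90° from W; an 80° counterclockwise sweep puts U at bearing 170°, so U = W + 5.4·(cos 170°, sin 170°) = (37.082, -4.4623). The tangent condition forces WU to be normal to UR, so UR runs along (−sin 170°, cos 170°); with |UR| = 36.6, R = (30.727, -40.506). So R.y = -40.506.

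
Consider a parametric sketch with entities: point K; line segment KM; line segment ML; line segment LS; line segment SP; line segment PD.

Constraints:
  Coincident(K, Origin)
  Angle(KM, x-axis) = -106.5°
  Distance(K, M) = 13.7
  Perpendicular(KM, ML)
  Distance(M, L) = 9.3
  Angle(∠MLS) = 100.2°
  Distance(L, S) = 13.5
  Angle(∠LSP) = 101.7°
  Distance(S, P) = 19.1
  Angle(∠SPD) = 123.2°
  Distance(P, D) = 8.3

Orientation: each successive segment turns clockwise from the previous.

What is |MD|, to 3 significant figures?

20.3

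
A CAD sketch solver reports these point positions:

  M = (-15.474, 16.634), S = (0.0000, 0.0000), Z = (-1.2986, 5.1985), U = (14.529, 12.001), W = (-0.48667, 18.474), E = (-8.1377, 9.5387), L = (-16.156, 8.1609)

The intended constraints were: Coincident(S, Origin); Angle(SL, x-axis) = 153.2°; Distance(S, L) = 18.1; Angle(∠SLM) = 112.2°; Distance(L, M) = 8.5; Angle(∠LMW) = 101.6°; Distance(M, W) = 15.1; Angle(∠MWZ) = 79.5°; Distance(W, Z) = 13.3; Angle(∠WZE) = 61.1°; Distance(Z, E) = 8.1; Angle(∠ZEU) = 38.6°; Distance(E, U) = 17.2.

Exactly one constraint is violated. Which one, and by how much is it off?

Distance(E, U) = 17.2 — off by 5.60.

S = (0.00, 0.00) ✓; SL at 153.2° ✓; |SL| = 18.10 ✓; ∠SLM = 112.2° ✓; |LM| = 8.501 ✓; ∠LMW = 101.6° ✓; |MW| = 15.10 ✓; ∠MWZ = 79.50° ✓; |WZ| = 13.30 ✓; ∠WZE = 61.10° ✓; |ZE| = 8.100 ✓; ∠ZEU = 38.60° ✓; |EU| = 22.80 ✗.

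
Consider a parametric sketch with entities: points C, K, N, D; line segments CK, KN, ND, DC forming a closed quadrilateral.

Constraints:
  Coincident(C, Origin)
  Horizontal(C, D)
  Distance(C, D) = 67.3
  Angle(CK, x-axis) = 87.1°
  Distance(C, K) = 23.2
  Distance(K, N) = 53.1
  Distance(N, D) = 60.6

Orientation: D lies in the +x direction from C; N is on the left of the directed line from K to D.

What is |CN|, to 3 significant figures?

70.4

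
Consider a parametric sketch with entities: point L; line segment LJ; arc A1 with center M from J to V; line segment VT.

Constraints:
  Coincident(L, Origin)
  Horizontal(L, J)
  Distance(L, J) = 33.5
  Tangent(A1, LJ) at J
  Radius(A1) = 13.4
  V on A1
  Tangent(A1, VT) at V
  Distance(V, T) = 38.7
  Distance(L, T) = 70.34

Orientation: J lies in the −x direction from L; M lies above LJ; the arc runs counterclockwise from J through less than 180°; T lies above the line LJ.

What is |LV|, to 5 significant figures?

31.791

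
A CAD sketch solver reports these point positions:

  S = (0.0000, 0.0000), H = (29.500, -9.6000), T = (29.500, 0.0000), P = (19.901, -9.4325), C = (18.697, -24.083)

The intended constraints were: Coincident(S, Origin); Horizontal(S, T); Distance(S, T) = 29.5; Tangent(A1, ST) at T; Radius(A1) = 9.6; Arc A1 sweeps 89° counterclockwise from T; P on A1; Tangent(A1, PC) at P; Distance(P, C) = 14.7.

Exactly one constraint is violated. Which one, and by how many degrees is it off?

Tangent(A1, PC) at P — off by 3.70°.

S = (0.00, 0.00) ✓; S.y = 0.00, T.y = 0.00 ✓; |ST| = 29.50 ✓; ∠(HT, TS) = 90.00° ✓; |HT| = 9.600 ✓; bearing(H→P) − bearing(H→T) = 89.00° ✓; |HP| = 9.600 ✓; ∠(HP, PC) = 93.70° ✗; |PC| = 14.70 ✓.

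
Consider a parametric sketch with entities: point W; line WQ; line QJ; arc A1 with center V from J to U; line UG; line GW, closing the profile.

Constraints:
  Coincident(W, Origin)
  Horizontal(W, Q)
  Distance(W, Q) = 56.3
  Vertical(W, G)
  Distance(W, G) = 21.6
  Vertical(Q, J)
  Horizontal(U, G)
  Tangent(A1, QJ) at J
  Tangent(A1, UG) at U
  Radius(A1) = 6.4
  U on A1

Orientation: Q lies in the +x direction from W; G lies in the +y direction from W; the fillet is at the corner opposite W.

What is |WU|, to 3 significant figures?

54.4

The virtual corner opposite W is at (56.3, 21.6). Since A1 is tangent to QJ there, VJ ⟂ QJ and A1 meets UG tangentially, so VU is at right angles to UG, with radius 6.4, so the center V sits 6.4 in from both sides at V = (49.9, 15.2). That places the tangent points at J = (56.3, 15.2) on QJ and U = (49.9, 21.6) on UG. Then |WU| = |U − W| = 54.4.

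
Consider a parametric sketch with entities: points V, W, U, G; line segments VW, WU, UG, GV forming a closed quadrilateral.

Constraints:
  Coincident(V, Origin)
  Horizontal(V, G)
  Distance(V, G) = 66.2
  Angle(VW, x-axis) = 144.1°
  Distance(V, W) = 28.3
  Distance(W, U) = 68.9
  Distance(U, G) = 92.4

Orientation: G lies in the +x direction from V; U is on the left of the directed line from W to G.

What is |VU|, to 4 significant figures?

76.55

Checks: |WU| = 68.90 ✓; |UG| = 92.40 ✓.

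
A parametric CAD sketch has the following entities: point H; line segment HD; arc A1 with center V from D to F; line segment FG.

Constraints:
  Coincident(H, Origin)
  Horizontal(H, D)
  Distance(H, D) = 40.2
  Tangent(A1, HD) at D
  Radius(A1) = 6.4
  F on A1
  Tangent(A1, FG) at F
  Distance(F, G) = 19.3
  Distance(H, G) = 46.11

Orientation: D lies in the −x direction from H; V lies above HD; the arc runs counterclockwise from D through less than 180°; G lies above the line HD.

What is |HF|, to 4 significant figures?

34.77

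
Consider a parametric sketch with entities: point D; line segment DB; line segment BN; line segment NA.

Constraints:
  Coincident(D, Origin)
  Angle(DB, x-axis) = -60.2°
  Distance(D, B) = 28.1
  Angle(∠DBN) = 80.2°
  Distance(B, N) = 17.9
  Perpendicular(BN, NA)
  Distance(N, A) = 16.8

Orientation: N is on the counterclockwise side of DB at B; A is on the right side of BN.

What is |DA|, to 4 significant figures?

46.38

∠DBN = 80.2°, so BN runs at -60.2° + (180° − 80.2°) = 39.60° from the x-axis; with |BN| = 17.9, N = B + 17.9·(cos 39.60°, sin 39.60°) = (27.76, -12.97). The perpendicularity gives NA at right angles to BN; with |NA| = 16.8 on the right of BN, A = N + 16.8·(0.6374, -0.7705) = (38.47, -25.92). Then |DA| = |A − D| = 46.38.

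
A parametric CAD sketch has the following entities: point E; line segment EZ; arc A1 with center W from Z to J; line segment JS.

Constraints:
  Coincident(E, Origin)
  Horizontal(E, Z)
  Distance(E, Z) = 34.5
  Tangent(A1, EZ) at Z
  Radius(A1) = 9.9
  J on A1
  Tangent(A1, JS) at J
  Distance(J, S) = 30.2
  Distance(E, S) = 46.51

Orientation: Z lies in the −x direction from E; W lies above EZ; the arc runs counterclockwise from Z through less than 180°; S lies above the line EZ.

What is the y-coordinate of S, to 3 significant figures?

39.9

Checks: |WJ| = 9.900 ✓; ∠(WJ, JS) = 90.00° ✓; |JS| = 30.20 ✓; |ES| = 46.51 ✓.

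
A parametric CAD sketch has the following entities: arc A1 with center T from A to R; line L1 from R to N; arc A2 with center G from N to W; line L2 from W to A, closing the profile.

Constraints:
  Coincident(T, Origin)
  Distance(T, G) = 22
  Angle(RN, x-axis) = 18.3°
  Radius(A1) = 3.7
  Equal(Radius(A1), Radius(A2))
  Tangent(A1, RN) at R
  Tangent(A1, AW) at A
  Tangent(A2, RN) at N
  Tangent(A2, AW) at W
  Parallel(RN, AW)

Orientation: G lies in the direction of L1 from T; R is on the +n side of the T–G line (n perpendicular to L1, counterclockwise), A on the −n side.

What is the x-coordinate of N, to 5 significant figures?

19.726

The slot axis is L1's direction at 18.3°, so u = (cos 18.3°, sin 18.3°) = (0.94943, 0.31399) and n = (−sin 18.3°, cos 18.3°) = (-0.31399, 0.94943). T is at the origin and G lies 22.0 along u from T, so G = 22.0·u = (20.887, 6.9078). Tangency of A1 to both parallel lines with radius 3.7 puts R and A at T ± 3.7·n: R = (-1.1618, 3.5129), A = (1.1618, -3.5129). Equal radii place N and W the same way about G: N = G + 3.7·n = (19.726, 10.421), W = G − 3.7·n = (22.049, 3.3950). So N.x = 19.726.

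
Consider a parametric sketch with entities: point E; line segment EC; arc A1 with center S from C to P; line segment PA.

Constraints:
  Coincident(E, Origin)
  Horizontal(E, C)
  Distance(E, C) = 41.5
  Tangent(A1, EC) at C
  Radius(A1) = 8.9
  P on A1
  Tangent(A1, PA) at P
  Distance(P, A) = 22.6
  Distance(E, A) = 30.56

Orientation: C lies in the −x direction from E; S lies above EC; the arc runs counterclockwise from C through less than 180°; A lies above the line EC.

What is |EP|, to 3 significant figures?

34.5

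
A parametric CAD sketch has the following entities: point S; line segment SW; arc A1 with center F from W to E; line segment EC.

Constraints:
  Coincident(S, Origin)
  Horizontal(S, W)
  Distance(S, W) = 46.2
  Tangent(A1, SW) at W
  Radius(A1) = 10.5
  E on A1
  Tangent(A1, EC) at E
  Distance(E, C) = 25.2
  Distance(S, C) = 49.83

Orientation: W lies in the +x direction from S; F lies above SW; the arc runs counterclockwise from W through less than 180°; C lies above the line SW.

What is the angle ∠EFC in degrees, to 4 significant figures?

67.38°

Checks: S = (0.00, 0.00) ✓; |FE| = 10.50 ✓; ∠(FE, EC) = 90.00° ✓; |EC| = 25.20 ✓; |SC| = 49.83 ✓.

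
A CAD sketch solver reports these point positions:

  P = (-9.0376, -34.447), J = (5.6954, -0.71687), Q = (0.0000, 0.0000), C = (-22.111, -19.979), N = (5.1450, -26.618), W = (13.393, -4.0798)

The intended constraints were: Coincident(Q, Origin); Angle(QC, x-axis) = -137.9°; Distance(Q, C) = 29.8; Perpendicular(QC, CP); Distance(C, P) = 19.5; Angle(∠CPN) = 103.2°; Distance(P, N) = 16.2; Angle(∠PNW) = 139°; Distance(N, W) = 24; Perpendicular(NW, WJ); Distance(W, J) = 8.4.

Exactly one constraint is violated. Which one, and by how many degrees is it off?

Perpendicular(NW, WJ) — off by 3.50°.

Q = (0.00, 0.00) ✓; QC at -137.9° ✓; |QC| = 29.80 ✓; ∠(QC, CP) = 90.00° ✓; |CP| = 19.50 ✓; ∠CPN = 103.2° ✓; |PN| = 16.20 ✓; ∠PNW = 139.0° ✓; |NW| = 24.00 ✓; ∠(NW, WJ) = 86.50° ✗; |WJ| = 8.400 ✓.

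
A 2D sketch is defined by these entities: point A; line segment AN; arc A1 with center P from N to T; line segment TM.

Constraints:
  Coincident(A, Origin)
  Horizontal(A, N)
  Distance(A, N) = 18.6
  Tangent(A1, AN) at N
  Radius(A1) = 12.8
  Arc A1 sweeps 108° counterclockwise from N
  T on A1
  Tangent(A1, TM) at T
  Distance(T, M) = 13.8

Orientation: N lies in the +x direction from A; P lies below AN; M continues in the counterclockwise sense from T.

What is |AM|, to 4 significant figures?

31.73

A is at the origin; A and N share the same y with |AN| = 18.6 and N on the +x side, so N = (18.60, 0.000). Since A1 is tangent to AN there, PN ⟂ AN, so P = N + (0, -12.8) = (18.60, -12.80). On A1, N sits at bearing 90° from P; a 108° counterclockwise sweep puts T at bearing 198°, so T = P + 12.8·(cos 198°, sin 198°) = (6.426, -16.76). Tangency of A1 to TM means the radius PT is perpendicular to TM, so TM runs along (−sin 198°, cos 198°); with |TM| = 13.8, M = (10.69, -29.88). Then |AM| = |M − A| = 31.73.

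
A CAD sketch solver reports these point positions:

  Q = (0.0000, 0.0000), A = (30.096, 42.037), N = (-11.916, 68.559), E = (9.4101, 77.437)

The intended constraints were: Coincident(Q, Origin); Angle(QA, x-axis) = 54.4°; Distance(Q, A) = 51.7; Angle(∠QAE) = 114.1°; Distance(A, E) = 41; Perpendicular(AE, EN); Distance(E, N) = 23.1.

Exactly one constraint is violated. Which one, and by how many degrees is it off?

Perpendicular(AE, EN) — off by 7.70°.

Q = (0.00, 0.00) ✓; QA at 54.40° ✓; |QA| = 51.70 ✓; ∠QAE = 114.1° ✓; |AE| = 41.00 ✓; ∠(AE, EN) = 82.30° ✗; |EN| = 23.10 ✓.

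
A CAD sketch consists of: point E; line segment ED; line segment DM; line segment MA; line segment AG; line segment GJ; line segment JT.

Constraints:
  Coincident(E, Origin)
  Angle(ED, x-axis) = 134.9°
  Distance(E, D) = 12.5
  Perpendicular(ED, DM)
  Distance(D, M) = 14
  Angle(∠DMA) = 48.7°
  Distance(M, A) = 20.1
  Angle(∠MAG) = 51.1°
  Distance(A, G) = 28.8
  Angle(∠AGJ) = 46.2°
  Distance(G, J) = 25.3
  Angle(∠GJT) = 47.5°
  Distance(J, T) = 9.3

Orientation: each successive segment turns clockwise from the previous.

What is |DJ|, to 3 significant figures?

16.8

E is at the origin; ED runs at 134.9° with length 12.5, so D = (-8.82, 8.85). The perpendicularity gives DM at right angles to ED, so DM runs at 44.9°; with |DM| = 14.0, M = (1.09, 18.7). ∠DMA = 48.7° gives MA at -86.4° from the x-axis; with |MA| = 20.1, A = (2.36, -1.32). ∠MAG = 51.1° gives AG at 145° from the x-axis; with |AG| = 28.8, G = (-21.1, 15.3). ∠AGJ = 46.2° gives GJ at 10.9° from the x-axis; with |GJ| = 25.3, J = (3.69, 20.1). Then |DJ| = |J − D| = 16.8.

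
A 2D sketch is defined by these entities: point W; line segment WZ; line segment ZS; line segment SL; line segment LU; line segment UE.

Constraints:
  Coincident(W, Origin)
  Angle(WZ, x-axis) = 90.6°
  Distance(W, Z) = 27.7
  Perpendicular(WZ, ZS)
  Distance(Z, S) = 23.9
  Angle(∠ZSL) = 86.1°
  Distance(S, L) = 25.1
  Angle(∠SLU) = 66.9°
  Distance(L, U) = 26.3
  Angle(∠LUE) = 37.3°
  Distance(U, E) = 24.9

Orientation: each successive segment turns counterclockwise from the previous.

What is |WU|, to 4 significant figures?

14.65

W is at the origin; WZ runs at 90.6° with length 27.7, so Z = (-0.2901, 27.70). WZ is perpendicular to ZS, so ZS runs at -179.4°; with |ZS| = 23.9, S = (-24.19, 27.45). ∠ZSL = 86.1° gives SL at -85.50° from the x-axis; with |SL| = 25.1, L = (-22.22, 2.426). ∠SLU = 66.9° gives LU at 27.60° from the x-axis; with |LU| = 26.3, U = (1.088, 14.61). Then |WU| = |U − W| = 14.65.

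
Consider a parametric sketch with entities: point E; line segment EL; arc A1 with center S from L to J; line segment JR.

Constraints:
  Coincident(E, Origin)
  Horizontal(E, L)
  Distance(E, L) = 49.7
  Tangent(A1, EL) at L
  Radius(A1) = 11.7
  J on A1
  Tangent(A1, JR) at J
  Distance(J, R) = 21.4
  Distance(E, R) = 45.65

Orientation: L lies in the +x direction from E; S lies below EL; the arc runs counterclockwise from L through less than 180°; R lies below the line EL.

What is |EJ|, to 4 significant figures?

39.37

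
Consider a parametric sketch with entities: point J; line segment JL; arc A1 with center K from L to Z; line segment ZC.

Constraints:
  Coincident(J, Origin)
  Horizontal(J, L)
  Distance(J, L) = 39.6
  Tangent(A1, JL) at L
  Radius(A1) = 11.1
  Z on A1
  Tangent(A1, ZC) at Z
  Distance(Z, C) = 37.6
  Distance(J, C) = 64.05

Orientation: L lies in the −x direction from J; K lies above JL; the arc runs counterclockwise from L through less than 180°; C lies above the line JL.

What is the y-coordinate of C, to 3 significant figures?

50.3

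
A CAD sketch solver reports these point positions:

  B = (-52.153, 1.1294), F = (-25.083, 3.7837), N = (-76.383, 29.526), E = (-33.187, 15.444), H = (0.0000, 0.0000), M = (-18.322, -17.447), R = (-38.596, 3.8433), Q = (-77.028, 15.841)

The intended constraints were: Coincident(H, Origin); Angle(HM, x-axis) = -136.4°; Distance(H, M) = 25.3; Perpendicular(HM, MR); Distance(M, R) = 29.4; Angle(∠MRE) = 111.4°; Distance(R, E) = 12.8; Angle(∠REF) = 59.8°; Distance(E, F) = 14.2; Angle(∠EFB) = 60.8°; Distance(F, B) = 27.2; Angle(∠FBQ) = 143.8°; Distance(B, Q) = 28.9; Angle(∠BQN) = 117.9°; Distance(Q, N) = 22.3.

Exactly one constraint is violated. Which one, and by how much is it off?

Distance(Q, N) = 22.3 — off by 8.60.

H = (0.00, 0.00) ✓; HM at -136.4° ✓; |HM| = 25.30 ✓; ∠(HM, MR) = 90.00° ✓; |MR| = 29.40 ✓; ∠MRE = 111.4° ✓; |RE| = 12.80 ✓; ∠REF = 59.80° ✓; |EF| = 14.20 ✓; ∠EFB = 60.80° ✓; |FB| = 27.20 ✓; ∠FBQ = 143.8° ✓; |BQ| = 28.90 ✓; ∠BQN = 117.9° ✓; |QN| = 13.70 ✗.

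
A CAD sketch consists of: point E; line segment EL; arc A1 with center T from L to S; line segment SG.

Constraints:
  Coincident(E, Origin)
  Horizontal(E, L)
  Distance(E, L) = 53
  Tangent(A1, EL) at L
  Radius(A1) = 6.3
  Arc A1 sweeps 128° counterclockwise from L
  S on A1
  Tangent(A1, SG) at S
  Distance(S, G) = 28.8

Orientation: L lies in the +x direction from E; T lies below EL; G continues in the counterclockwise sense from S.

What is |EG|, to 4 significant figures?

73.52

E is at the origin; E and L share the same y with |EL| = 53.0 and L on the +x side, so L = (53.00, 0.000). A1 meets EL tangentially, so TL is at right angles to EL, so T = L + (0, -6.3) = (53.00, -6.300). On A1, L sits at bearing 90° from T; a 128° counterclockwise sweep puts S at bearing 218°, so S = T + 6.3·(cos 218°, sin 218°) = (48.04, -10.18). Tangency of A1 to SG means the radius TS is perpendicular to SG, so SG runs along (−sin 218°, cos 218°); with |SG| = 28.8, G = (65.77, -32.87). Then |EG| = |G − E| = 73.52.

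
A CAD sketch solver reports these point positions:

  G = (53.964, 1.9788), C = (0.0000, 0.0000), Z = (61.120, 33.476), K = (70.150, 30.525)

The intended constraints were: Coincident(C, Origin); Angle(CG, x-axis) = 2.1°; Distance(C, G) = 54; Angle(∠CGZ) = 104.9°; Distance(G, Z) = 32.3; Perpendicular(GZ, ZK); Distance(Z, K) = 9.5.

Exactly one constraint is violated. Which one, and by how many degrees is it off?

Perpendicular(GZ, ZK) — off by 5.30°.

C = (0.00, 0.00) ✓; CG at 2.100° ✓; |CG| = 54.00 ✓; ∠CGZ = 104.9° ✓; |GZ| = 32.30 ✓; ∠(GZ, ZK) = 95.30° ✗; |ZK| = 9.500 ✓.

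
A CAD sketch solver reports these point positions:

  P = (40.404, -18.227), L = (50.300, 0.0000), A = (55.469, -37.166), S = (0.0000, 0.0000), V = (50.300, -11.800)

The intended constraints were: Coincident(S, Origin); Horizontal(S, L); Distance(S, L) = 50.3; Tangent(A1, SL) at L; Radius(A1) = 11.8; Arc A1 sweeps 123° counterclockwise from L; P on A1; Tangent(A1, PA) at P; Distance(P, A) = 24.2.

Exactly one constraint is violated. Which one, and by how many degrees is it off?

Tangent(A1, PA) at P — off by 5.50°.

S = (0.00, 0.00) ✓; S.y = 0.00, L.y = 0.00 ✓; |SL| = 50.30 ✓; ∠(VL, LS) = 90.00° ✓; |VL| = 11.80 ✓; bearing(V→P) − bearing(V→L) = 123.0° ✓; |VP| = 11.80 ✓; ∠(VP, PA) = 84.50° ✗; |PA| = 24.20 ✓.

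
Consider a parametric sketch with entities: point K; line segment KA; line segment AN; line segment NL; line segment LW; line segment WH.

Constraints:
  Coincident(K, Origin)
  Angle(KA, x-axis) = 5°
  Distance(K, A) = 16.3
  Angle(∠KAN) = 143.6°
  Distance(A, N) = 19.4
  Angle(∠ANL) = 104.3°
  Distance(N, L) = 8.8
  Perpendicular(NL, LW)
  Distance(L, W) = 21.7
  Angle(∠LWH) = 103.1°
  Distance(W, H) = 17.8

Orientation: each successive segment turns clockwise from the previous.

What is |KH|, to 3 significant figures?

12.8

K is at the origin; KA runs at 5.0° with length 16.3, so A = (16.2, 1.42). ∠KAN = 143.6° gives AN at -31.4° from the x-axis; with |AN| = 19.4, N = (32.8, -8.69). ∠ANL = 104.3° gives NL at -107° from the x-axis; with |NL| = 8.8, L = (30.2, -17.1). The perpendicularity gives LW at right angles to NL, so LW runs at 163°; with |LW| = 21.7, W = (9.47, -10.7). ∠LWH = 103.1° gives WH at 86.0° from the x-axis; with |WH| = 17.8, H = (10.7, 7.04). Then |KH| = |H − K| = 12.8.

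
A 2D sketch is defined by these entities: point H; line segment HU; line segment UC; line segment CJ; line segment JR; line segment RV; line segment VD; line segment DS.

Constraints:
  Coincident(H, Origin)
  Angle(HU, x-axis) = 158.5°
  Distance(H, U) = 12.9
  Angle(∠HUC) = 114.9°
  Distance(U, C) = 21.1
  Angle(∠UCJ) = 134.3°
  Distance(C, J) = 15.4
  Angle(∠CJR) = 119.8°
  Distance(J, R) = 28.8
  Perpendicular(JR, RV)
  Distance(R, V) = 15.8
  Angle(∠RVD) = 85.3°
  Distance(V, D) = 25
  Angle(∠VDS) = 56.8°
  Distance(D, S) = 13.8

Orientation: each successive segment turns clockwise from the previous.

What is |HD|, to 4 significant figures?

23.01

JR ⟂ RV, so RV runs at -102.5°; with |RV| = 15.8, V = (21.81, 15.52). ∠RVD = 85.3° gives VD at 162.8° from the x-axis; with |VD| = 25.0, D = (-2.074, 22.91). Then |HD| = |D − H| = 23.01.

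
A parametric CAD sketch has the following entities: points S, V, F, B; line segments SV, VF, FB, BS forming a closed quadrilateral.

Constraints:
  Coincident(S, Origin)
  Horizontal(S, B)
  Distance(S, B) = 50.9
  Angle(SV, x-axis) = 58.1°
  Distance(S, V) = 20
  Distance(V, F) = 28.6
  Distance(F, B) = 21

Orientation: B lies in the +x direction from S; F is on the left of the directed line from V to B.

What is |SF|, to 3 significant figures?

42.9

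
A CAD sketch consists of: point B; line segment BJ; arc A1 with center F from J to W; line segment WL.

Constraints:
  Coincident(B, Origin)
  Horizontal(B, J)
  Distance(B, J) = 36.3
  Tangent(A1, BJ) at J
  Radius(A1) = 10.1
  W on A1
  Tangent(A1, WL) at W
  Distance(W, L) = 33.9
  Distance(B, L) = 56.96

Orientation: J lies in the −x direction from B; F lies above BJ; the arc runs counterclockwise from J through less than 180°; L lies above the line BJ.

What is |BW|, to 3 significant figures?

29.3

B is at the origin; B and J share the same y with |BJ| = 36.3 and J on the −x side, so J = (-36.3, 0.00). A1 meets BJ tangentially, so FJ is at right angles to BJ, so F = J + (0, 10.1) = (-36.3, 10.1). Since FW ⟂ WL (tangency), |FL| = √(10.1² + 33.9²) = 35.4 regardless of where W sits on A1. So L lies on both circle(B, 56.96) and circle(F, 35.4); the above-BJ intersection is L = (-34.4, 45.4). W is the foot of the tangent from L: W = (-26.5, 12.5).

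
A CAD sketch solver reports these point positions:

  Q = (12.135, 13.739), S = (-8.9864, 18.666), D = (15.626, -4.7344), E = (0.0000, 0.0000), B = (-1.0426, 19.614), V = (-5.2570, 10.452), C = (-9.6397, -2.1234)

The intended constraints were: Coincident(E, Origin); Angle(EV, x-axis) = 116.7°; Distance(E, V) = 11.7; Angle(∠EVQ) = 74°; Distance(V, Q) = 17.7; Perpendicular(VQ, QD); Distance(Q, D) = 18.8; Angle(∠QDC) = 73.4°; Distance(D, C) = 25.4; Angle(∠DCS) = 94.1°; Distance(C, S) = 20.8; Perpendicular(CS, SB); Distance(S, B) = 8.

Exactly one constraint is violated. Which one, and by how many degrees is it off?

Perpendicular(CS, SB) — off by 8.61°.

E = (0.00, 0.00) ✓; EV at 116.7° ✓; |EV| = 11.70 ✓; ∠EVQ = 74.00° ✓; |VQ| = 17.70 ✓; ∠(VQ, QD) = 90.00° ✓; |QD| = 18.80 ✓; ∠QDC = 73.40° ✓; |DC| = 25.40 ✓; ∠DCS = 94.10° ✓; |CS| = 20.80 ✓; ∠(CS, SB) = 81.39° ✗; |SB| = 8.000 ✓.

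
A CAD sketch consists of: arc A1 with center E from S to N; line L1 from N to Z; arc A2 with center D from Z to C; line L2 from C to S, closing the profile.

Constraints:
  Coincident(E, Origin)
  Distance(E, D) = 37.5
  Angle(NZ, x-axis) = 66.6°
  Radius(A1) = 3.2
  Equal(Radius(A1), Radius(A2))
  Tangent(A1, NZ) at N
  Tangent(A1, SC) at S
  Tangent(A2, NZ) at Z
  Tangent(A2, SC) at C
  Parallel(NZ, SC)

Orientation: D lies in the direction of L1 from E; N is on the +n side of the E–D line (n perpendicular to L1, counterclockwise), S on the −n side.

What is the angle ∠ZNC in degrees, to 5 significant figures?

9.6852°

The slot axis is L1's direction at 66.6°, so u = (cos 66.6°, sin 66.6°) = (0.39715, 0.91775) and n = (−sin 66.6°, cos 66.6°) = (-0.91775, 0.39715). E is at the origin and D lies 37.5 along u from E, so D = 37.5·u = (14.893, 34.416). Tangency of A1 to both parallel lines with radius 3.2 puts N and S at E ± 3.2·n: N = (-2.9368, 1.2709), S = (2.9368, -1.2709). Equal radii place Z and C the same way about D: Z = D + 3.2·n = (11.956, 35.687), C = D − 3.2·n = (17.830, 33.145). Then cos ∠ZNC = NZ·NC / (|NZ||NC|), giving 9.6852°.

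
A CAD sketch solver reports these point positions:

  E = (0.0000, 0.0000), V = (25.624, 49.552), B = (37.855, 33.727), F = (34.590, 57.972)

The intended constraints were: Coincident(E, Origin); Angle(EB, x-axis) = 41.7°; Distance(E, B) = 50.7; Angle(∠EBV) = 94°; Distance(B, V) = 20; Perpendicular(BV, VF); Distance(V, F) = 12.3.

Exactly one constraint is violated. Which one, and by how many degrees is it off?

Perpendicular(BV, VF) — off by 5.50°.

E = (0.00, 0.00) ✓; EB at 41.70° ✓; |EB| = 50.70 ✓; ∠EBV = 94.00° ✓; |BV| = 20.00 ✓; ∠(BV, VF) = 84.50° ✗; |VF| = 12.30 ✓.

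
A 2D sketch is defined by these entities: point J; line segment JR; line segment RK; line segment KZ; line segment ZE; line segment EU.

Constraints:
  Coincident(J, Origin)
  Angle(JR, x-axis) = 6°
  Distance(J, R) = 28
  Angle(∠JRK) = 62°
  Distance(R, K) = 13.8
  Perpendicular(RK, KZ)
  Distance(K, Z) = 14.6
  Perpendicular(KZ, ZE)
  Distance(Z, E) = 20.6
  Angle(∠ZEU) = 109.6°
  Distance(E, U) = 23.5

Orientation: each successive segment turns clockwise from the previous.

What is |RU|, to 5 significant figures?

16.505

J is at the origin; JR runs at 6.0° with length 28.0, so R = (27.847, 2.9268). ∠JRK = 62.0° gives RK at -112.00° from the x-axis; with |RK| = 13.8, K = (22.677, -9.8683). RK ⟂ KZ, so KZ runs at 158.00°; with |KZ| = 14.6, Z = (9.1402, -4.3991). The perpendicularity gives ZE at right angles to KZ, so ZE runs at 68.000°; with |ZE| = 20.6, E = (16.857, 14.701). ∠ZEU = 109.6° gives EU at -2.4000° from the x-axis; with |EU| = 23.5, U = (40.336, 13.717). Then |RU| = |U − R| = 16.505.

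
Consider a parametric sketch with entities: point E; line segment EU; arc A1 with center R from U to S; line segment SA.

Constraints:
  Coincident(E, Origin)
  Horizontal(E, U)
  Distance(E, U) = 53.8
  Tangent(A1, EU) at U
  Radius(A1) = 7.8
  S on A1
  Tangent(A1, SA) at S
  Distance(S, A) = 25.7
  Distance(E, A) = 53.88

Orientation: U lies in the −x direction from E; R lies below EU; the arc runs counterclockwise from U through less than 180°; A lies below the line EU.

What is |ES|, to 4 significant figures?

61.10

E is at the origin; E and U share the same y with |EU| = 53.8 and U on the −x side, so U = (-53.80, 0.000). A1 meets EU tangentially, so RU is at right angles to EU, so R = U + (0, -7.8) = (-53.80, -7.800). Since RS ⟂ SA (tangency), |RA| = √(7.8² + 25.7²) = 26.86 regardless of where S sits on A1. So A lies on both circle(E, 53.88) and circle(R, 26.86); the below-EU intersection is A = (-43.04, -32.41). S is the foot of the tangent from A: S = (-59.73, -12.87).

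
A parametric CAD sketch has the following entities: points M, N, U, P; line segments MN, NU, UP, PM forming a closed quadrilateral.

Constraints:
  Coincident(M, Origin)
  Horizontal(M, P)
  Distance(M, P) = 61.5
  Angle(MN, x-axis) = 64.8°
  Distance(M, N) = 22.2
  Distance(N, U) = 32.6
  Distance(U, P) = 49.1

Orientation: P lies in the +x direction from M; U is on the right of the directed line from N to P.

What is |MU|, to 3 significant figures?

18.5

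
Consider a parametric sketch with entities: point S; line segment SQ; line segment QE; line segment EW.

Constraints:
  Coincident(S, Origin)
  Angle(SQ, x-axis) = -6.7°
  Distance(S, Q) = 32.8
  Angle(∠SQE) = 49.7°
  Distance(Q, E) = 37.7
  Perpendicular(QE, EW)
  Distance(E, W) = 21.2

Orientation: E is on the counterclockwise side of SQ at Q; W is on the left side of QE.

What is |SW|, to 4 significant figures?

16.92

S is at the origin; SQ runs at -6.7° with length 32.8, so Q = 32.8·(cos -6.7°, sin -6.7°) = (32.58, -3.827). ∠SQE = 49.7°, so QE runs at -6.7° + (180° − 49.7°) = 123.6° from the x-axis; with |QE| = 37.7, E = Q + 37.7·(cos 123.6°, sin 123.6°) = (11.71, 27.57). The perpendicularity gives EW at right angles to QE; with |EW| = 21.2 on the left of QE, W = E + 21.2·(-0.8329, -0.5534) = (-5.945, 15.84). Then |SW| = |W − S| = 16.92.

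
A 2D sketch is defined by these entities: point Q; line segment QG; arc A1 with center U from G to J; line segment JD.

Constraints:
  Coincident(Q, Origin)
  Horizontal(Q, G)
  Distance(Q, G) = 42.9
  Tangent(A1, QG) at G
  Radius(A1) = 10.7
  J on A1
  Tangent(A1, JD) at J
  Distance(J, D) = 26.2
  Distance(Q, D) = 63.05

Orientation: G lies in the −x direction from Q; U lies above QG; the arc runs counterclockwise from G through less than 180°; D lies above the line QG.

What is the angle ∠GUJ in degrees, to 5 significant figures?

127.37°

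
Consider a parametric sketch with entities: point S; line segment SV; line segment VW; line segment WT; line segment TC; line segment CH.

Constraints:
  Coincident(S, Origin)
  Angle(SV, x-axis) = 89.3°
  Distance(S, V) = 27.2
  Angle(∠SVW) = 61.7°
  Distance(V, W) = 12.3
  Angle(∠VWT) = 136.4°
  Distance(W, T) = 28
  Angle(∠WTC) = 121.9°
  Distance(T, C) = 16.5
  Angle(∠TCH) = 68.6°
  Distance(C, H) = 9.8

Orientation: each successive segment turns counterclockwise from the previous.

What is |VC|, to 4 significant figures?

45.96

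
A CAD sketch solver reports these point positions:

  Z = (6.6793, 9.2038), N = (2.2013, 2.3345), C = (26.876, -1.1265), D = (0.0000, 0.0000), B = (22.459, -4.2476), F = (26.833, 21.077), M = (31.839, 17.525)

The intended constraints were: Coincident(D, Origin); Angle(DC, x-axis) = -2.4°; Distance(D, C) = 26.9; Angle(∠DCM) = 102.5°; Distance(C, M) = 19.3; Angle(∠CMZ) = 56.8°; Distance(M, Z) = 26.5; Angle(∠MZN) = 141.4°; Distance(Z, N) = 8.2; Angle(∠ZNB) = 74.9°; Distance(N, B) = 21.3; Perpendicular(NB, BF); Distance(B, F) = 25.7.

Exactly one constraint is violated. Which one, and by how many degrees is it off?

Perpendicular(NB, BF) — off by 8.20°.

D = (0.00, 0.00) ✓; DC at -2.400° ✓; |DC| = 26.90 ✓; ∠DCM = 102.5° ✓; |CM| = 19.30 ✓; ∠CMZ = 56.80° ✓; |MZ| = 26.50 ✓; ∠MZN = 141.4° ✓; |ZN| = 8.200 ✓; ∠ZNB = 74.90° ✓; |NB| = 21.30 ✓; ∠(NB, BF) = 98.20° ✗; |BF| = 25.70 ✓.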